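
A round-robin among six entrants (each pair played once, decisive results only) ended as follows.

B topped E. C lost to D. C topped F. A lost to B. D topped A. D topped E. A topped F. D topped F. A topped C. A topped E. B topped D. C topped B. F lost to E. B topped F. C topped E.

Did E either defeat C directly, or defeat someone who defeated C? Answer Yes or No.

E did not beat C directly.
E beat F, but each of them lost to C. No two-step path.

No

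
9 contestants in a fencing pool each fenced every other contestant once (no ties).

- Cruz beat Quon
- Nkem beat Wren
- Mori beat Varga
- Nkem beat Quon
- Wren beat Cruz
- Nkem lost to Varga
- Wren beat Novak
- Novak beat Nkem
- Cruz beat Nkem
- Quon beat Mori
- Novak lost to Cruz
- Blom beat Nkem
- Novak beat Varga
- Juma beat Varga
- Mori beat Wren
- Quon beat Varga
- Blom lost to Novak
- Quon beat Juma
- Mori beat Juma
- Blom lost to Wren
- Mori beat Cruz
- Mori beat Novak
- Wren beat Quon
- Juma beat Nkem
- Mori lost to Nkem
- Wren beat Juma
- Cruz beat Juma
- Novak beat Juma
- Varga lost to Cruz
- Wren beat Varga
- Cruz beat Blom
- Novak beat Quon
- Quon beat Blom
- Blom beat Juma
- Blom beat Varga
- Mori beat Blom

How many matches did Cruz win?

Cruz's results: beat Novak, Blom, Nkem, Varga, Quon, Juma; lost to Wren, Mori.
That is 6 wins.

6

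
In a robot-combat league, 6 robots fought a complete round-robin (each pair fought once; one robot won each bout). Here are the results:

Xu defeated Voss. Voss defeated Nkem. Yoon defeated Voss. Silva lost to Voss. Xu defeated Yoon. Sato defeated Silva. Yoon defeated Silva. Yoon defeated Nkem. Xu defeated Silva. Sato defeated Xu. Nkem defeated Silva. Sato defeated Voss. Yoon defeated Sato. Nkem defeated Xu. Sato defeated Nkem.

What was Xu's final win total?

3

Xu's results: beat Silva, Yoon, Voss; lost to Nkem, Sato.
That is 3 wins.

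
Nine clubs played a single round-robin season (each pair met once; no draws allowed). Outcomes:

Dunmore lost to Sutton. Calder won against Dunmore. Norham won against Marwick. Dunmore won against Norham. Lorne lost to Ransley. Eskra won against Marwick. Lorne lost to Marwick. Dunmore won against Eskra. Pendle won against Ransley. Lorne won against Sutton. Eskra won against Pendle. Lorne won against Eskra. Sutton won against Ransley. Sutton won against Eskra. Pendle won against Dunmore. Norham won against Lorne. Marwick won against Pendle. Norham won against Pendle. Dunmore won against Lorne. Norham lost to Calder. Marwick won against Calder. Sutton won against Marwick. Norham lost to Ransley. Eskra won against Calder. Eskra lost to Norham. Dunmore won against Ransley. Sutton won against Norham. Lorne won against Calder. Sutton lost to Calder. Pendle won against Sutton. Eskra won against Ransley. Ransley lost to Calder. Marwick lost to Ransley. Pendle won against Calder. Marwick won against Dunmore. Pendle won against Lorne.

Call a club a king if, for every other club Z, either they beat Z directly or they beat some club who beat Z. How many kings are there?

Marwick reaches everyone (king).
Eskra reaches everyone (king).
Sutton reaches everyone (king).
Pendle reaches everyone (king).
Lorne reaches everyone (king).
Calder reaches everyone (king).
Norham reaches everyone (king).
Ransley reaches everyone (king).
Dunmore reaches everyone (king).
Kings: Marwick, Eskra, Sutton, Pendle, Lorne, Calder, Norham, Ransley, Dunmore — 9.

9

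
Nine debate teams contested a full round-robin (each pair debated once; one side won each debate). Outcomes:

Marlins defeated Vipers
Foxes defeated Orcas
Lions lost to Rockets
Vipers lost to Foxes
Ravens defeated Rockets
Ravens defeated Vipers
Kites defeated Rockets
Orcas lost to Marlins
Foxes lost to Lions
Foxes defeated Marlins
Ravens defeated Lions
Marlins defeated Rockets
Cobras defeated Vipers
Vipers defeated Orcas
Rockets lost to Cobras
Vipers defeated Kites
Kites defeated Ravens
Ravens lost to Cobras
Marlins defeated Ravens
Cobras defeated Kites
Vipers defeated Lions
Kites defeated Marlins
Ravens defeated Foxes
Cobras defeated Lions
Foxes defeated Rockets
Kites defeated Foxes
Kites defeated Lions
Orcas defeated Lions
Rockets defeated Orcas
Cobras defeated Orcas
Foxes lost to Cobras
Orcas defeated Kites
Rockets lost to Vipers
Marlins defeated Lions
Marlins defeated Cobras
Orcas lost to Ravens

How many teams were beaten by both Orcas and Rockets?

1

Orcas beat: Lions, Kites.
Rockets beat: Orcas, Lions.
Both beat: Lions — 1.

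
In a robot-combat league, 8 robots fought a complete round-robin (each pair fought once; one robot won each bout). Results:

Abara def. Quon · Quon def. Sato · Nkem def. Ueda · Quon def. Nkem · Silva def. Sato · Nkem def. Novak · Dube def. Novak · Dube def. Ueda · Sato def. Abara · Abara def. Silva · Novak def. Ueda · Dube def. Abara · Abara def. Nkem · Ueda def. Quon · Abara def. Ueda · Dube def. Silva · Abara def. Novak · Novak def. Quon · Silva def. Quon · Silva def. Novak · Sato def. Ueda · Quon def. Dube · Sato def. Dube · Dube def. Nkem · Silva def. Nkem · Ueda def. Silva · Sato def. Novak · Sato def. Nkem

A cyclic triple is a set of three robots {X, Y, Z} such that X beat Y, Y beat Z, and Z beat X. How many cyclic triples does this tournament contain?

Win totals: Dube 5, Sato 5, Ueda 2, Novak 2, Abara 5, Nkem 2, Quon 3, Silva 4.
A robot with w wins dominates both others in C(w,2) triples; summing gives 10 + 10 + 1 + 1 + 10 + 1 + 3 + 6 = 42 transitive triples.
Total triples C(8,3) = 56, so cyclic triples = 56 − 42 = 14.

14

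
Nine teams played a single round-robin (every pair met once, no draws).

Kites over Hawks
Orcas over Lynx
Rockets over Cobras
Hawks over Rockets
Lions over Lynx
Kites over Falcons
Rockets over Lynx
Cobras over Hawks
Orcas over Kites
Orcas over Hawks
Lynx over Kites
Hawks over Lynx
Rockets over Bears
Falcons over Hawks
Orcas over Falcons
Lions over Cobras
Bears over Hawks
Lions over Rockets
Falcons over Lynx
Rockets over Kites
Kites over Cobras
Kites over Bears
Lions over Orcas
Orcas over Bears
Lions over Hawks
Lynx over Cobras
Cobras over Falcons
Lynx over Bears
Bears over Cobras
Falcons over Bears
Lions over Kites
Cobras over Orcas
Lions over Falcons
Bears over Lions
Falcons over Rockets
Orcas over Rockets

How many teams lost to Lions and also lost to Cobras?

3

Lions beat: Kites, Lynx, Falcons, Rockets, Hawks, Orcas, Cobras.
Cobras beat: Falcons, Hawks, Orcas.
Both beat: Falcons, Hawks, Orcas — 3.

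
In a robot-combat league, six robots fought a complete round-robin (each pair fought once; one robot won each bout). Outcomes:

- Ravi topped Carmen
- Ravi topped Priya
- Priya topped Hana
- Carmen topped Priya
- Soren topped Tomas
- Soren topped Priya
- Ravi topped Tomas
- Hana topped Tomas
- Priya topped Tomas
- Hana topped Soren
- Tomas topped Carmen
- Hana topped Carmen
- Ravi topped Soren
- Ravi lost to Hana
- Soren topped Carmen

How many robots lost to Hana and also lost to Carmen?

0

Hana beat: Carmen, Tomas, Ravi, Soren.
Carmen beat: Priya.
No one was beaten by both.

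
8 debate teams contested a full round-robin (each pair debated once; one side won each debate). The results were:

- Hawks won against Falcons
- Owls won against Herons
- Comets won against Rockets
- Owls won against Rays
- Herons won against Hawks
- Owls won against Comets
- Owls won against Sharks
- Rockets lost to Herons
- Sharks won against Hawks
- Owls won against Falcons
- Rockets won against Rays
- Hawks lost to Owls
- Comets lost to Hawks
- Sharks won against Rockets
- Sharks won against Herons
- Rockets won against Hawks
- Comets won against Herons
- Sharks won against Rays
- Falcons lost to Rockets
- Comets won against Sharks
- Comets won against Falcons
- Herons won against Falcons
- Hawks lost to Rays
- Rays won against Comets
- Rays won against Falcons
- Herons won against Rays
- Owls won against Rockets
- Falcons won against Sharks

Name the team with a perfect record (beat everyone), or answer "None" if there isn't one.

Owls has 7 wins out of 7 opponents — a perfect record.

Owls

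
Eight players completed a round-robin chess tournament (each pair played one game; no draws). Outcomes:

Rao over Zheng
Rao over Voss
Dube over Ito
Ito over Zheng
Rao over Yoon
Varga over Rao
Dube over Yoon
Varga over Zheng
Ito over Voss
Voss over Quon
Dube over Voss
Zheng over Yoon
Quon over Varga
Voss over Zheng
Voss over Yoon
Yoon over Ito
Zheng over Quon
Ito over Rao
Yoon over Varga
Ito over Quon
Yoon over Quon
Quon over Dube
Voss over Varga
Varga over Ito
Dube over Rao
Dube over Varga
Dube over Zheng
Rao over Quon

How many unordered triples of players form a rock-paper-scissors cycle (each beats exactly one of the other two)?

Win totals: Quon 2, Ito 4, Rao 4, Dube 6, Varga 3, Zheng 2, Yoon 3, Voss 4.
A player with w wins dominates both others in C(w,2) triples; summing gives 1 + 6 + 6 + 15 + 3 + 1 + 3 + 6 = 41 transitive triples.
Total triples C(8,3) = 56, so cyclic triples = 56 − 41 = 15.

15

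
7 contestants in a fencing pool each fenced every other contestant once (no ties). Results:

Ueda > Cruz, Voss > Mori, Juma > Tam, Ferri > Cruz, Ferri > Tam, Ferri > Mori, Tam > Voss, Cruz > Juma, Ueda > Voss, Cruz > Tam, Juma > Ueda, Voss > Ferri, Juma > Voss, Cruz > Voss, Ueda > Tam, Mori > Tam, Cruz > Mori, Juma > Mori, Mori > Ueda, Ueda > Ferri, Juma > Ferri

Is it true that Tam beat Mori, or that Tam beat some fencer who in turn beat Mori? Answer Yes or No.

Yes

Tam did not beat Mori directly.
Tam beat Voss. Of those, Voss beat Mori.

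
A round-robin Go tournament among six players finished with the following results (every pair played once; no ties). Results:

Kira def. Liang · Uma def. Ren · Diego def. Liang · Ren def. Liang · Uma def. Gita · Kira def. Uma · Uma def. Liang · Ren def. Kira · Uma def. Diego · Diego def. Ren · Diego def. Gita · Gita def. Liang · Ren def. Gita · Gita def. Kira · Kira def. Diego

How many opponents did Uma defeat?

4

Uma's results: beat Diego, Ren, Liang, Gita; lost to Kira.
That is 4 wins.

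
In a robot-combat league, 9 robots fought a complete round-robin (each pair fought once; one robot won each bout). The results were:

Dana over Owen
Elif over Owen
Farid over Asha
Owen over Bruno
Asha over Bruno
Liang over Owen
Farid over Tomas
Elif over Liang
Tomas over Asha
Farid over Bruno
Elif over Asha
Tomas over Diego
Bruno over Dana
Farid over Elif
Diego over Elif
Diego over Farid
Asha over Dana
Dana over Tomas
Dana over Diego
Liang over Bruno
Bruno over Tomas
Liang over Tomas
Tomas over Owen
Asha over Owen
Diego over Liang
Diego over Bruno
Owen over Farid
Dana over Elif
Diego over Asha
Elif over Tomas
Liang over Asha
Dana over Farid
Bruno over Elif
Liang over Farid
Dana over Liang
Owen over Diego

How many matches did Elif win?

4

Elif's results: beat Asha, Owen, Liang, Tomas; lost to Diego, Farid, Bruno, Dana.
That is 4 wins.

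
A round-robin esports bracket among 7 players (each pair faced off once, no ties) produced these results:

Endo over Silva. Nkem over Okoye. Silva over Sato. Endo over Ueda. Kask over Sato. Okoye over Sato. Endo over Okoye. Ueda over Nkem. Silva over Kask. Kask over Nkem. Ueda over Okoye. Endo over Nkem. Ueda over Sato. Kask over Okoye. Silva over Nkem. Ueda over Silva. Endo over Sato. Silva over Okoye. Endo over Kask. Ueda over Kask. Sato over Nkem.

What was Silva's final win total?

Silva's results: beat Nkem, Sato, Kask, Okoye; lost to Endo, Ueda.
That is 4 wins.

4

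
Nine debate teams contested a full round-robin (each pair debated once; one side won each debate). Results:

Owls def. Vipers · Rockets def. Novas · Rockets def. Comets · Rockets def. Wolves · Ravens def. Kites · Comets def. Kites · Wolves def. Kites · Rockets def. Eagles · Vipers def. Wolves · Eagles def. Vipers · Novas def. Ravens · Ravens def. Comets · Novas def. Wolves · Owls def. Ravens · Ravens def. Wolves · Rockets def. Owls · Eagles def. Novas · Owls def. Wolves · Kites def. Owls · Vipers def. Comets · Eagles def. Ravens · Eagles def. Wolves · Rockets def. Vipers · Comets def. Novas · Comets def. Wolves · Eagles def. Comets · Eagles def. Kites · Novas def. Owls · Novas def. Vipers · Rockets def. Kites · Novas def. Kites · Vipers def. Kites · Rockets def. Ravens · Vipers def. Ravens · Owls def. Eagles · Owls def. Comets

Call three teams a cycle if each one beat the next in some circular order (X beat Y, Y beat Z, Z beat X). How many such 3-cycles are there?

Win totals: Vipers 4, Novas 5, Wolves 1, Ravens 3, Comets 3, Kites 1, Rockets 8, Owls 5, Eagles 6.
A team with w wins dominates both others in C(w,2) triples; summing gives 6 + 10 + 0 + 3 + 3 + 0 + 28 + 10 + 15 = 75 transitive triples.
Total triples C(9,3) = 84, so cyclic triples = 84 − 75 = 9.

9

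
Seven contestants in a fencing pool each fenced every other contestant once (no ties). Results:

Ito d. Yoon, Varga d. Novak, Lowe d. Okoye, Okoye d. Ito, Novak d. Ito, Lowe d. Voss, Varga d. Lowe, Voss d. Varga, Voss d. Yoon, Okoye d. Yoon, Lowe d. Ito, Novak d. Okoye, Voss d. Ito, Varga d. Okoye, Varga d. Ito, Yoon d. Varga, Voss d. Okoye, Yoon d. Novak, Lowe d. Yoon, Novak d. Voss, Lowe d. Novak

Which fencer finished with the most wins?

Lowe

Win totals: Lowe 5, Novak 3, Okoye 2, Ito 1, Yoon 2, Voss 4, Varga 4.
Lowe leads with 5 wins (next highest: 4).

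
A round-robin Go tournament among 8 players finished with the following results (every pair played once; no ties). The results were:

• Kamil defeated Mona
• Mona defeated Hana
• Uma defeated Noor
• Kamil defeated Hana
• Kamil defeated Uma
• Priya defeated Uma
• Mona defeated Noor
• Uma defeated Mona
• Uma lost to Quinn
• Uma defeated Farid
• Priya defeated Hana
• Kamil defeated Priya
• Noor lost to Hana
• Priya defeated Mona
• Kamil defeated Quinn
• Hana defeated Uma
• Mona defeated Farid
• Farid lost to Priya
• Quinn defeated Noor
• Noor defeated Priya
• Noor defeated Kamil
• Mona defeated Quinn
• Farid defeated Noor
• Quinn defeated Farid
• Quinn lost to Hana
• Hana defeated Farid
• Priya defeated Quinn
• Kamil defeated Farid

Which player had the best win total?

Win totals: Uma 3, Quinn 3, Hana 4, Farid 1, Mona 4, Priya 5, Kamil 6, Noor 2.
Kamil leads with 6 wins (next highest: 5).

Kamil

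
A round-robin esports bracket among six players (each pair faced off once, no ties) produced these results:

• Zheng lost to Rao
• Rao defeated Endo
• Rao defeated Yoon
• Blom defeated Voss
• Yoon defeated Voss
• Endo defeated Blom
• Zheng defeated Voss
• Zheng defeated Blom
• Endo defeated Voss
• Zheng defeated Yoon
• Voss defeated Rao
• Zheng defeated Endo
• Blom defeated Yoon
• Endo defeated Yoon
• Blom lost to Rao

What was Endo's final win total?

Endo's results: beat Voss, Blom, Yoon; lost to Rao, Zheng.
That is 3 wins.

3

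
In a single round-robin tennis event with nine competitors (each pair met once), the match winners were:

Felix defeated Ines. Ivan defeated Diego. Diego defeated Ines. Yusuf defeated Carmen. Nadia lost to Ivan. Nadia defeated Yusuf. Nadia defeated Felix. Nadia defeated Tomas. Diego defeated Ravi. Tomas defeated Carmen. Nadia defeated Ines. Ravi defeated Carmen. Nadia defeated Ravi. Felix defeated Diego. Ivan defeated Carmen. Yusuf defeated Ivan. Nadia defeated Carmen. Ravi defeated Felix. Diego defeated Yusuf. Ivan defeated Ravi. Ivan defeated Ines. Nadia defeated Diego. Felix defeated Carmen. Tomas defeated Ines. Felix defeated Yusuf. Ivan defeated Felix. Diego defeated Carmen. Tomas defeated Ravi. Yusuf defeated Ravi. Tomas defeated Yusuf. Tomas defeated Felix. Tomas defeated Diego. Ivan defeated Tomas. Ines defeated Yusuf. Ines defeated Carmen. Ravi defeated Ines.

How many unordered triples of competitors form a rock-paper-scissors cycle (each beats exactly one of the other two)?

Win totals: Ivan 7, Tomas 6, Nadia 7, Felix 4, Yusuf 3, Carmen 0, Ines 2, Diego 4, Ravi 3.
A competitor with w wins dominates both others in C(w,2) triples; summing gives 21 + 15 + 21 + 6 + 3 + 0 + 1 + 6 + 3 = 76 transitive triples.
Total triples C(9,3) = 84, so cyclic triples = 84 − 76 = 8.

8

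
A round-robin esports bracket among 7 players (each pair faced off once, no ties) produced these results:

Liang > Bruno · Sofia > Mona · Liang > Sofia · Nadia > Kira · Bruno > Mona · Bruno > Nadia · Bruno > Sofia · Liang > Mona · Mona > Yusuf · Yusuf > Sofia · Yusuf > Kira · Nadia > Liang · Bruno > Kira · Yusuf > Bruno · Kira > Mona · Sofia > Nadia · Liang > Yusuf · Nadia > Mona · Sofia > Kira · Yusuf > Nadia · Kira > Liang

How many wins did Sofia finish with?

3

Sofia's results: beat Kira, Nadia, Mona; lost to Bruno, Yusuf, Liang.
That is 3 wins.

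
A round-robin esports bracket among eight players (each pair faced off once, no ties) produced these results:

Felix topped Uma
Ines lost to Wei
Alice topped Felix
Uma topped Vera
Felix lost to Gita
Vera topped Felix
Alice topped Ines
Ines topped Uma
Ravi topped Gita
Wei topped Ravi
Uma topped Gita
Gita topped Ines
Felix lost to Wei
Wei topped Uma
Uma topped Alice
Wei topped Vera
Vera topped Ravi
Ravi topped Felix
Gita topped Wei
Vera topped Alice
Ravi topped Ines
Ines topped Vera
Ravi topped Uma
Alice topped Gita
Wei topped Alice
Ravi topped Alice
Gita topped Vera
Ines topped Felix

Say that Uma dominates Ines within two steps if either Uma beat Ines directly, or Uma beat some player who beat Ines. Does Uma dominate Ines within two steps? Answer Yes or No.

Yes

Uma did not beat Ines directly.
Uma beat Alice, Gita, Vera. Of those, Alice beat Ines.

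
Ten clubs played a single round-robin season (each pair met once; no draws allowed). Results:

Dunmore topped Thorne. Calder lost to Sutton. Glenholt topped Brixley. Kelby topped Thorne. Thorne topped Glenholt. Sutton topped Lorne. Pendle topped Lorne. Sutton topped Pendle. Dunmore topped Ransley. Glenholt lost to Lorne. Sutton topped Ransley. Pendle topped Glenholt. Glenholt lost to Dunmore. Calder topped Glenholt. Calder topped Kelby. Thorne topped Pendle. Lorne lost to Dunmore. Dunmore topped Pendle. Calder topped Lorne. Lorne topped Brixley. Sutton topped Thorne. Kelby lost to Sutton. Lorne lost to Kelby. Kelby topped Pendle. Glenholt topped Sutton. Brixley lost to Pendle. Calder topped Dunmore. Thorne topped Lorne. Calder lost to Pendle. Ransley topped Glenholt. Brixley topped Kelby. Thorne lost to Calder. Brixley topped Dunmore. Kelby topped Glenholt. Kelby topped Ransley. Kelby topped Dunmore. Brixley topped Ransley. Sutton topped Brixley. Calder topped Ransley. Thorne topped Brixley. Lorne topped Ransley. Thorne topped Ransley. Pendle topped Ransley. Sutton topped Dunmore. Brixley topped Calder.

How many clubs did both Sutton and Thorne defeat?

Sutton beat: Pendle, Brixley, Ransley, Calder, Lorne, Thorne, Dunmore, Kelby.
Thorne beat: Pendle, Glenholt, Brixley, Ransley, Lorne.
Both beat: Pendle, Brixley, Ransley, Lorne — 4.

4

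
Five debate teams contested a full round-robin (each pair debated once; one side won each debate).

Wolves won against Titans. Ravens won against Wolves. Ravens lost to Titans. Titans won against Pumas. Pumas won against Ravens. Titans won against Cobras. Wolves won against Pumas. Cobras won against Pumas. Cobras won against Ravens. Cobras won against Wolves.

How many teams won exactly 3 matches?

2

Win totals: Titans 3, Ravens 1, Pumas 1, Cobras 3, Wolves 2.
Exactly 3: Titans, Cobras — 2 teams.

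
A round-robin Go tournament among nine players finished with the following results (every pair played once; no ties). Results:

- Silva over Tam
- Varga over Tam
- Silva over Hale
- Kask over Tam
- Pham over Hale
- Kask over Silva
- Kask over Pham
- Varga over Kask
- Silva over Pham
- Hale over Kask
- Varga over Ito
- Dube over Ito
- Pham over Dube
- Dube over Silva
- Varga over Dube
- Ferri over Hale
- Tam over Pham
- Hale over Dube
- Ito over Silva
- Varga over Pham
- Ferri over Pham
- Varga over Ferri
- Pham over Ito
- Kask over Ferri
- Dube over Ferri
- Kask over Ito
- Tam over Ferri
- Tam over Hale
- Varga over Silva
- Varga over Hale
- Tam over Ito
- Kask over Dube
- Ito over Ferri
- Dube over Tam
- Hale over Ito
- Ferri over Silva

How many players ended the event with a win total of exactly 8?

Win totals: Varga 8, Dube 4, Silva 3, Ferri 3, Tam 4, Hale 3, Kask 6, Ito 2, Pham 3.
Exactly 8: Varga — 1 player.

1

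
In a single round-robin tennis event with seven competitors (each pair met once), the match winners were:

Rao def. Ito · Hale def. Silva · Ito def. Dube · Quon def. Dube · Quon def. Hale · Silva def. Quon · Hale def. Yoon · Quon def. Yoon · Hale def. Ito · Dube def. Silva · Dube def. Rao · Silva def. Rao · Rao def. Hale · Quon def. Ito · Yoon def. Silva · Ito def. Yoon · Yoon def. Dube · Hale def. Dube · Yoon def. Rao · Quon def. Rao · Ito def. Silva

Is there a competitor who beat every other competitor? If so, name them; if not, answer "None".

None

Highest win total is Quon with 5 (out of 6 possible).
Quon lost to Silva, so no competitor went undefeated.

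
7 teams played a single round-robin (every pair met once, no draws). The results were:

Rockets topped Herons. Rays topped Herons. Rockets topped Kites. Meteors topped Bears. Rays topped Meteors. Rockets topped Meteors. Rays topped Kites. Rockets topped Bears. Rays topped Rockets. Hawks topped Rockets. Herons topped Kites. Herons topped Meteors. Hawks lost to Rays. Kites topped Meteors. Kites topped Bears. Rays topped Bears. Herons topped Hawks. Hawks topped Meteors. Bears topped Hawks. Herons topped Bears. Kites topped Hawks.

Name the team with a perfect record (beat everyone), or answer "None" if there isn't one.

Rays has 6 wins out of 6 opponents — a perfect record.

Rays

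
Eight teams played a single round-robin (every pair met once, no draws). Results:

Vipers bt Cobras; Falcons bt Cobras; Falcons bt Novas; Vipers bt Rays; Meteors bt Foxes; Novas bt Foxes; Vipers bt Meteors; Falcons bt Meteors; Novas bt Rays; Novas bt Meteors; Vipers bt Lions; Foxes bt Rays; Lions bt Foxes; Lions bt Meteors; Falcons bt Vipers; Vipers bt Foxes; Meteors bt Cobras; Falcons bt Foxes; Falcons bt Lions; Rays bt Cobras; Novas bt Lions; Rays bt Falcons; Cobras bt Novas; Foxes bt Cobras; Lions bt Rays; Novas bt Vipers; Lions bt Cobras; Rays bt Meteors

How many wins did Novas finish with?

Novas' results: beat Rays, Lions, Vipers, Foxes, Meteors; lost to Falcons, Cobras.
That is 5 wins.

5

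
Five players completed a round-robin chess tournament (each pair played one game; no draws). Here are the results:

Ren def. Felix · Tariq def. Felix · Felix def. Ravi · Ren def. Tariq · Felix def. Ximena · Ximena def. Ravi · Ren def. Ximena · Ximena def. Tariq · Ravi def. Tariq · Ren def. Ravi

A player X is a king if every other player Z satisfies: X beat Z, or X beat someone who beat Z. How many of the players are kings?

Ximena cannot reach Ren in two steps.
Ren reaches everyone (king).
Ravi cannot reach Ximena, Ren in two steps.
Tariq cannot reach Ren in two steps.
Felix cannot reach Ren in two steps.
Kings: Ren — 1.

1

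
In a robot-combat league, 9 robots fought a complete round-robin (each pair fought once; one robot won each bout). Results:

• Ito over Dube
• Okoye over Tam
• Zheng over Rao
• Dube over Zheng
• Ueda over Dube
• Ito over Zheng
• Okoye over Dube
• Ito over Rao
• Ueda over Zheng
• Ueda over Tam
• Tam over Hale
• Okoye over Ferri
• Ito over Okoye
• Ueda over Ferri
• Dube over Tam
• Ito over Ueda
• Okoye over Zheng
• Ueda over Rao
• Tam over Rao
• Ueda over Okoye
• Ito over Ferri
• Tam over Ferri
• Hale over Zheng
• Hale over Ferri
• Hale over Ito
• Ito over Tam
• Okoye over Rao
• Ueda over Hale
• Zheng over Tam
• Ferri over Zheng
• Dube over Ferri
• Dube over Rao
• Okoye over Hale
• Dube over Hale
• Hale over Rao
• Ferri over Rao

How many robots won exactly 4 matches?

1

Win totals: Rao 0, Ito 7, Dube 5, Zheng 2, Tam 3, Ferri 2, Hale 4, Ueda 7, Okoye 6.
Exactly 4: Hale — 1 robot.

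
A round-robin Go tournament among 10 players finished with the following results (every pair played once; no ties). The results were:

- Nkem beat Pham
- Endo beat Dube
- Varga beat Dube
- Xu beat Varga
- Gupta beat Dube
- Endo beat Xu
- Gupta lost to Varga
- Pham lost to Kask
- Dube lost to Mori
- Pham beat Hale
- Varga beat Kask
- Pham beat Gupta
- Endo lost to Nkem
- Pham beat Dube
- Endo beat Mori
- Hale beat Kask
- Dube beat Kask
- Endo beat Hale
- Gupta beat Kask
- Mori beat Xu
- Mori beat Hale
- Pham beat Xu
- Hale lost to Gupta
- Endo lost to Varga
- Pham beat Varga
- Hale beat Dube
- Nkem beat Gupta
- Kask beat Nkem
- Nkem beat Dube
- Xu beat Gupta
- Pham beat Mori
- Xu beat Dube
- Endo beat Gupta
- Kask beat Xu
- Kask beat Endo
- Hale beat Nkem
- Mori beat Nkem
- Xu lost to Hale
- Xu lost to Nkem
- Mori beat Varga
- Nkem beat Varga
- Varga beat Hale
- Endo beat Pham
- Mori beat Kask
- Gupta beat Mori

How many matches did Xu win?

3

Xu's results: beat Gupta, Dube, Varga; lost to Hale, Endo, Kask, Pham, Mori, Nkem.
That is 3 wins.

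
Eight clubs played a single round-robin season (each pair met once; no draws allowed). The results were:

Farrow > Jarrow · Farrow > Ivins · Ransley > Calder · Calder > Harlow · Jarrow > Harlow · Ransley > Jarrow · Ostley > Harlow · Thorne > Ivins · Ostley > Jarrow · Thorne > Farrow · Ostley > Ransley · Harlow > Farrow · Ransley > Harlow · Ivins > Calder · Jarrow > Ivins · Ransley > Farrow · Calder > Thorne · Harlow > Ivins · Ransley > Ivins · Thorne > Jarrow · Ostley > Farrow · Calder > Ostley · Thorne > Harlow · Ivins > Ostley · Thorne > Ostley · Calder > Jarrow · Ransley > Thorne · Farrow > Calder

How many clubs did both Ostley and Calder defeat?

Ostley beat: Farrow, Jarrow, Ransley, Harlow.
Calder beat: Jarrow, Thorne, Ostley, Harlow.
Both beat: Jarrow, Harlow — 2.

2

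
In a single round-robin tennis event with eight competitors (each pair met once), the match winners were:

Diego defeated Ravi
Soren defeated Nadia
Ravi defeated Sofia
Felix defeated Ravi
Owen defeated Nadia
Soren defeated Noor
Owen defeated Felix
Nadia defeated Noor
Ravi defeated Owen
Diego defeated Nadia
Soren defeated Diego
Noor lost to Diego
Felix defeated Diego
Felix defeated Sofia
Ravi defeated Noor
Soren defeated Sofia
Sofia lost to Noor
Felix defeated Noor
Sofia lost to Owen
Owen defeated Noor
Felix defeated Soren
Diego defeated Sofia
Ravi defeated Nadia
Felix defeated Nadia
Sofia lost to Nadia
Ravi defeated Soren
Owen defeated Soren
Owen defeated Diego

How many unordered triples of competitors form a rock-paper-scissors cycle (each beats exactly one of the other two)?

Win totals: Felix 6, Noor 1, Owen 6, Soren 4, Nadia 2, Diego 4, Sofia 0, Ravi 5.
A competitor with w wins dominates both others in C(w,2) triples; summing gives 15 + 0 + 15 + 6 + 1 + 6 + 0 + 10 = 53 transitive triples.
Total triples C(8,3) = 56, so cyclic triples = 56 − 53 = 3.

3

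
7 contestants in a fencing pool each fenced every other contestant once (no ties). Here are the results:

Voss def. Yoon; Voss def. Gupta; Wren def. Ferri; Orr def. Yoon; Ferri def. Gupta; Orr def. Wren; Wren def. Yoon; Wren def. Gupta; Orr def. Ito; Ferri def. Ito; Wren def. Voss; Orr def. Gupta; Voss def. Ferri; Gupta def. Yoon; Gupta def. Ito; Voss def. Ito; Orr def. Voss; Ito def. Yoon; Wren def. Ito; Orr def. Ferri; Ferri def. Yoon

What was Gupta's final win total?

2

Gupta's results: beat Ito, Yoon; lost to Voss, Wren, Ferri, Orr.
That is 2 wins.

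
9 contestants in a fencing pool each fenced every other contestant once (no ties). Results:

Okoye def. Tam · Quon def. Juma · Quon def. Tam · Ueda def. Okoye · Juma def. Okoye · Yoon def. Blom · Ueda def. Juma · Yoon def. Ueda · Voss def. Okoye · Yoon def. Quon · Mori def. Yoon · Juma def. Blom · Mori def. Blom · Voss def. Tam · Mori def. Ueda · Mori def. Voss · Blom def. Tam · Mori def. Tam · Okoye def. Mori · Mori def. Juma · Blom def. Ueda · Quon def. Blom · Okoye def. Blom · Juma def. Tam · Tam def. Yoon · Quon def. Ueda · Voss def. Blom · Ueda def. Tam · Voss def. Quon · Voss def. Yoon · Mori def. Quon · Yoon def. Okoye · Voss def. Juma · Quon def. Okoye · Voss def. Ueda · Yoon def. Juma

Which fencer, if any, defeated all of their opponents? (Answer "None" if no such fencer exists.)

None

Highest win total is Voss with 7 (out of 8 possible).
Voss lost to Mori, so no fencer went undefeated.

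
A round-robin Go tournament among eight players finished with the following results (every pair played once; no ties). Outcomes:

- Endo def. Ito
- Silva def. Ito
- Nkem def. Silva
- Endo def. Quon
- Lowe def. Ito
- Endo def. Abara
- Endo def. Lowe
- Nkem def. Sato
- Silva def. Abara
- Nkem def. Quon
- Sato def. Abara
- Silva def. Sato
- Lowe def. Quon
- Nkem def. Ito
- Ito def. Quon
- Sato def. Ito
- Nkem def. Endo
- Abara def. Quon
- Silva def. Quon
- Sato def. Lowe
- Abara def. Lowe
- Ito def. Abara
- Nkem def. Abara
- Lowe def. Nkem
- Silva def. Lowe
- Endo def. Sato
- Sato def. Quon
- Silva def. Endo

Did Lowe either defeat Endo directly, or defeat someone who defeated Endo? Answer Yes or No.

Lowe did not beat Endo directly.
Lowe beat Ito, Quon, Nkem. Of those, Nkem beat Endo.

Yes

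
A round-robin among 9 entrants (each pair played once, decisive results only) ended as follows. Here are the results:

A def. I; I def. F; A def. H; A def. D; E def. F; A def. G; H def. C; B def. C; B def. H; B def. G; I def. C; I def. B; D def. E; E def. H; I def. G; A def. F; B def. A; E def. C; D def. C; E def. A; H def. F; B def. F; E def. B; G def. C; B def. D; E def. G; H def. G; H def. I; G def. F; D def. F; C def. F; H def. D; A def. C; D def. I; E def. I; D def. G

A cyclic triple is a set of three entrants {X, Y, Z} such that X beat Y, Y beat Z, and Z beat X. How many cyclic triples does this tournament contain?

6

Win totals: A 6, B 6, C 1, D 5, E 7, F 0, G 2, H 5, I 4.
An entrant with w wins dominates both others in C(w,2) triples; summing gives 15 + 15 + 0 + 10 + 21 + 0 + 1 + 10 + 6 = 78 transitive triples.
Total triples C(9,3) = 84, so cyclic triples = 84 − 78 = 6.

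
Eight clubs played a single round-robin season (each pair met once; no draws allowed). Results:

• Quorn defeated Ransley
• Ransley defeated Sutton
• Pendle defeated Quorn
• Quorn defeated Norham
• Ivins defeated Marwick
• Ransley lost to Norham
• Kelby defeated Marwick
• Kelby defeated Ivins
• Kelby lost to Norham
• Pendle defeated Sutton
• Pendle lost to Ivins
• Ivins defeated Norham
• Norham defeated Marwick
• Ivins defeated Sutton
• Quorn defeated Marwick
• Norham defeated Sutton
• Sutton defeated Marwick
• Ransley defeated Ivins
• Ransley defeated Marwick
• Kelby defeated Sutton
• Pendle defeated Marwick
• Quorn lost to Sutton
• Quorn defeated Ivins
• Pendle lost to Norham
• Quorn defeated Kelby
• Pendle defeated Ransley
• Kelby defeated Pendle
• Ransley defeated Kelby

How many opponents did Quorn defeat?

5

Quorn's results: beat Ivins, Marwick, Norham, Ransley, Kelby; lost to Pendle, Sutton.
That is 5 wins.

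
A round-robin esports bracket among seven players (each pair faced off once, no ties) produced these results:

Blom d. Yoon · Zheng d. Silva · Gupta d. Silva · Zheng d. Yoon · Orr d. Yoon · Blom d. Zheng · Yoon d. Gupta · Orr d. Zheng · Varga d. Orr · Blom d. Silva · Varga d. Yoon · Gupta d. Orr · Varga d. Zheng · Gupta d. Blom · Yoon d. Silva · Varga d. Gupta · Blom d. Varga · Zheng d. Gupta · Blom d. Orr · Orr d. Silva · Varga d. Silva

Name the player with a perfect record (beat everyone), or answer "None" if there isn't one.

Highest win total is Varga with 5 (out of 6 possible).
Varga lost to Blom, so no player went undefeated.

None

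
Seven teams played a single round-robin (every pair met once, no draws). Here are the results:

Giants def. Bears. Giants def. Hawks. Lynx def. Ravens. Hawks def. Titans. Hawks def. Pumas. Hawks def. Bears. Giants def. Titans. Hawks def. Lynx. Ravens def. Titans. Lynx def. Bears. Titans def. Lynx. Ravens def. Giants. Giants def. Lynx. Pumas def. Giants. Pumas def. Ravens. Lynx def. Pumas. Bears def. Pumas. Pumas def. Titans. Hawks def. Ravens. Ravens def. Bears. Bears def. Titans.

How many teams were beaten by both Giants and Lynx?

Giants beat: Bears, Lynx, Titans, Hawks.
Lynx beat: Ravens, Bears, Pumas.
Both beat: Bears — 1.

1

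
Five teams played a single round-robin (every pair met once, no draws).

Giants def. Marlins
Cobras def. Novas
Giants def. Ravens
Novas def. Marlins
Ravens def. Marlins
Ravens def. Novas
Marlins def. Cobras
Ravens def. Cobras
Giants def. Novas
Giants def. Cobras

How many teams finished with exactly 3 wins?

Win totals: Marlins 1, Novas 1, Cobras 1, Ravens 3, Giants 4.
Exactly 3: Ravens — 1 team.

1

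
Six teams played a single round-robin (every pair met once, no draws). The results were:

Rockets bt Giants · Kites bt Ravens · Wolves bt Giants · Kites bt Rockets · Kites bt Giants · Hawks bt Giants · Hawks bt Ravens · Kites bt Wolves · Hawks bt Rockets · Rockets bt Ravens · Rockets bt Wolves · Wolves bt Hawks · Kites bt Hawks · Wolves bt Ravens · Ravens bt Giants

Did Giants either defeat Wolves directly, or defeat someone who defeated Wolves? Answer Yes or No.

Giants did not beat Wolves directly.
Giants beat no one, so there is no intermediate team.

No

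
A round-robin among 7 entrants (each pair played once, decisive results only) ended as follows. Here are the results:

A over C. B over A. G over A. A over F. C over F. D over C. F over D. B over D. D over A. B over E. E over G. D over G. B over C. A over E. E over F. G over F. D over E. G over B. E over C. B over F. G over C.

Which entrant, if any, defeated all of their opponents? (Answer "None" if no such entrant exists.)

None

Highest win total is B with 5 (out of 6 possible).
B lost to G, so no entrant went undefeated.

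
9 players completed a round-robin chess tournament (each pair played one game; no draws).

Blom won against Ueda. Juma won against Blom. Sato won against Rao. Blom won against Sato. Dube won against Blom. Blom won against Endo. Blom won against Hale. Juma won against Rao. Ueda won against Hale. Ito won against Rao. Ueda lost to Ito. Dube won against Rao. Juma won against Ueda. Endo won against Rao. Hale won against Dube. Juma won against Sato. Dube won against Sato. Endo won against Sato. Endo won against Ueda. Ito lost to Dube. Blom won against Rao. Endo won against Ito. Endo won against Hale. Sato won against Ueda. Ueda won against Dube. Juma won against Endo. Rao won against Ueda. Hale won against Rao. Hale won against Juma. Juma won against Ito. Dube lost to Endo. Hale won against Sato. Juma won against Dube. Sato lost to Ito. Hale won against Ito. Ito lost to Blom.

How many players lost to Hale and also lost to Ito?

2

Hale beat: Rao, Juma, Ito, Sato, Dube.
Ito beat: Rao, Sato, Ueda.
Both beat: Rao, Sato — 2.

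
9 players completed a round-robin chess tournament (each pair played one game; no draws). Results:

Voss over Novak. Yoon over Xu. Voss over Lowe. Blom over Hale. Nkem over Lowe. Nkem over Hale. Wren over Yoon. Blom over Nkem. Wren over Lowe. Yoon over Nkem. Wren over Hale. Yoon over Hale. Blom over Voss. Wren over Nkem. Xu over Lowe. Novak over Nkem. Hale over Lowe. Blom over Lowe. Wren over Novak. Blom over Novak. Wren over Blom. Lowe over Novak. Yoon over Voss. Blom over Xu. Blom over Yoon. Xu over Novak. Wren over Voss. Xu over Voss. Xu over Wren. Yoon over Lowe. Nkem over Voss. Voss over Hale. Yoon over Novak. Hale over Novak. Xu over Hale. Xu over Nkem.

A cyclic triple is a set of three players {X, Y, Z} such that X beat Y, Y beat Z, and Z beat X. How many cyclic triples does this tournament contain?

Win totals: Nkem 3, Wren 7, Lowe 1, Hale 2, Yoon 6, Voss 3, Novak 1, Xu 6, Blom 7.
A player with w wins dominates both others in C(w,2) triples; summing gives 3 + 21 + 0 + 1 + 15 + 3 + 0 + 15 + 21 = 79 transitive triples.
Total triples C(9,3) = 84, so cyclic triples = 84 − 79 = 5.

5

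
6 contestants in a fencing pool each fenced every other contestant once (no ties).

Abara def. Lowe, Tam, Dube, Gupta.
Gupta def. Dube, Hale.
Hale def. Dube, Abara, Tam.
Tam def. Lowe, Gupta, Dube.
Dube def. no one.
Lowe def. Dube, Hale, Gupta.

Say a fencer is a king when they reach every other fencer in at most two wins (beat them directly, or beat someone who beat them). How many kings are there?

3

Gupta cannot reach Lowe in two steps.
Dube cannot reach Gupta, Abara, Hale, Tam, Lowe in two steps.
Abara reaches everyone (king).
Hale reaches everyone (king).
Tam cannot reach Abara in two steps.
Lowe reaches everyone (king).
Kings: Abara, Hale, Lowe — 3.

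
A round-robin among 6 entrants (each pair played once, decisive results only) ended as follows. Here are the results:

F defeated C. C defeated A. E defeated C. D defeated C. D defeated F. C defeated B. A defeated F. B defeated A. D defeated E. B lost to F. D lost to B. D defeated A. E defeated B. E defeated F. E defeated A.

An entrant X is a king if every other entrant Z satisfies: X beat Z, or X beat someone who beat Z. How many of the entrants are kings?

3

A cannot reach D, E in two steps.
B reaches everyone (king).
C cannot reach E in two steps.
D reaches everyone (king).
E reaches everyone (king).
F cannot reach E in two steps.
Kings: B, D, E — 3.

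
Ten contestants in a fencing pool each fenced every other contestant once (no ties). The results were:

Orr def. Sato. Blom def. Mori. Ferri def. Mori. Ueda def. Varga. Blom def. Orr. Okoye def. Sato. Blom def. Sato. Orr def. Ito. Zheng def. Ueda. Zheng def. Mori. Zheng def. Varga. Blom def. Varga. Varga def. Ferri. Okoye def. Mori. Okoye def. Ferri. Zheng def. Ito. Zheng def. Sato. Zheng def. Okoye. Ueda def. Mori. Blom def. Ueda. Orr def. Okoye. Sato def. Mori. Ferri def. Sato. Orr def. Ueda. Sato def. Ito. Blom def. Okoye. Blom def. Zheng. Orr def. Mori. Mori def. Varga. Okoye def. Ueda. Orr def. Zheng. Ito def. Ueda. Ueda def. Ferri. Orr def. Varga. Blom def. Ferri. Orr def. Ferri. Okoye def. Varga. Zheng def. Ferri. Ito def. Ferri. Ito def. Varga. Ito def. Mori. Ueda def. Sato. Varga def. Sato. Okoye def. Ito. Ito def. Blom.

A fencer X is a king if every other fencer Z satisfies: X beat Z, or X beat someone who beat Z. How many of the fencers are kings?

Zheng cannot reach Orr in two steps.
Sato cannot reach Zheng, Orr, Okoye in two steps.
Orr reaches everyone (king).
Ueda cannot reach Zheng, Orr, Okoye, Blom in two steps.
Varga cannot reach Zheng, Orr, Ueda, Okoye, Blom in two steps.
Okoye cannot reach Zheng, Orr in two steps.
Ferri cannot reach Zheng, Orr, Ueda, Okoye, Blom in two steps.
Mori cannot reach Zheng, Orr, Ueda, Okoye, Ito, Blom in two steps.
Ito reaches everyone (king).
Blom reaches everyone (king).
Kings: Orr, Ito, Blom — 3.

3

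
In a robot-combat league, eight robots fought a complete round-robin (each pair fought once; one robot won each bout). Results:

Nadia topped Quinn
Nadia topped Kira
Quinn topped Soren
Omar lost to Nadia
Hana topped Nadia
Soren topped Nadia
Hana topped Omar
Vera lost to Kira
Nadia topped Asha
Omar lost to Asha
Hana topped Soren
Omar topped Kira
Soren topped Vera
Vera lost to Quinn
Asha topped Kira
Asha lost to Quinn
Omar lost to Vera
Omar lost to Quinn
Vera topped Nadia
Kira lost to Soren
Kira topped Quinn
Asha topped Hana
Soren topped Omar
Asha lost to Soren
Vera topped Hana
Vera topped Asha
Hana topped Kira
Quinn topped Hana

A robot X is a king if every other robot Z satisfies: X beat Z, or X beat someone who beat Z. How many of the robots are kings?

7

Omar cannot reach Hana, Nadia, Asha, Soren in two steps.
Hana reaches everyone (king).
Quinn reaches everyone (king).
Nadia reaches everyone (king).
Asha reaches everyone (king).
Soren reaches everyone (king).
Kira reaches everyone (king).
Vera reaches everyone (king).
Kings: Hana, Quinn, Nadia, Asha, Soren, Kira, Vera — 7.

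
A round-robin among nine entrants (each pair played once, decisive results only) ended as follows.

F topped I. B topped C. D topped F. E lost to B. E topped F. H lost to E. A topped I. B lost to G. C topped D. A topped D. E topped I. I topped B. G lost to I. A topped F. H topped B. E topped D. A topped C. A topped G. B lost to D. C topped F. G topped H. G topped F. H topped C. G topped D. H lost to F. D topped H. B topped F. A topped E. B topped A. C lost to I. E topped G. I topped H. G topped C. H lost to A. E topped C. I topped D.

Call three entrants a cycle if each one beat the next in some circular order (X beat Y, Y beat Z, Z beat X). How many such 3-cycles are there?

Win totals: A 7, B 4, C 2, D 3, E 6, F 2, G 5, H 2, I 5.
An entrant with w wins dominates both others in C(w,2) triples; summing gives 21 + 6 + 1 + 3 + 15 + 1 + 10 + 1 + 10 = 68 transitive triples.
Total triples C(9,3) = 84, so cyclic triples = 84 − 68 = 16.

16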